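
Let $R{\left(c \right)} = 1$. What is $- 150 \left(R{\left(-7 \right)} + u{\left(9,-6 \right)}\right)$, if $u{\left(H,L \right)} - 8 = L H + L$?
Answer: $7650$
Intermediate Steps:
$u{\left(H,L \right)} = 8 + L + H L$ ($u{\left(H,L \right)} = 8 + \left(L H + L\right) = 8 + \left(H L + L\right) = 8 + \left(L + H L\right) = 8 + L + H L$)
$- 150 \left(R{\left(-7 \right)} + u{\left(9,-6 \right)}\right) = - 150 \left(1 + \left(8 - 6 + 9 \left(-6\right)\right)\right) = - 150 \left(1 - 52\right) = \left(-150\right) \left(-51\right) = 7650$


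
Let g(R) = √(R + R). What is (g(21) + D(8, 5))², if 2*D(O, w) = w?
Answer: 193/4 + 5*√42 ≈ 80.654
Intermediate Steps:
D(O, w) = w/2
g(R) = √2*√R (g(R) = √(2*R) = √2*√R)
(g(21) + D(8, 5))² = (√2*√21 + (½)*5)² = (√42 + 5/2)² = (5/2 + √42)²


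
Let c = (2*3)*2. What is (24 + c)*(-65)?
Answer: -2340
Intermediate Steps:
c = 12 (c = 6*2 = 12)
(24 + c)*(-65) = (24 + 12)*(-65) = 36*(-65) = -2340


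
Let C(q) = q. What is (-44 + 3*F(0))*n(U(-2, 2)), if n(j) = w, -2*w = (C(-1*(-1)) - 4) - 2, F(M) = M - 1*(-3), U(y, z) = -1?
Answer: -175/2 ≈ -87.500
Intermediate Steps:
F(M) = 3 + M (F(M) = M + 3 = 3 + M)
w = 5/2 (w = -((-1*(-1) - 4) - 2)/2 = -((1 - 4) - 2)/2 = -(-3 - 2)/2 = -1/2*(-5) = 5/2 ≈ 2.5000)
n(j) = 5/2
(-44 + 3*F(0))*n(U(-2, 2)) = (-44 + 3*(3 + 0))*(5/2) = (-44 + 3*3)*(5/2) = (-44 + 9)*(5/2) = -35*5/2 = -175/2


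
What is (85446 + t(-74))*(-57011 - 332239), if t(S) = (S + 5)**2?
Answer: -35113074750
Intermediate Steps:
t(S) = (5 + S)**2
(85446 + t(-74))*(-57011 - 332239) = (85446 + (5 - 74)**2)*(-57011 - 332239) = (85446 + (-69)**2)*(-389250) = (85446 + 4761)*(-389250) = 90207*(-389250) = -35113074750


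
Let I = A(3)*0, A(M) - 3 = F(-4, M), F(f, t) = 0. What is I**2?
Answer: 0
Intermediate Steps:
A(M) = 3 (A(M) = 3 + 0 = 3)
I = 0 (I = 3*0 = 0)
I**2 = 0**2 = 0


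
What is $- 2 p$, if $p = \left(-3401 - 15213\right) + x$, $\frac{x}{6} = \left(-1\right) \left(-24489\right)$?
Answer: $-256640$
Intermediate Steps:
$x = 146934$ ($x = 6 \left(\left(-1\right) \left(-24489\right)\right) = 6 \cdot 24489 = 146934$)
$p = 128320$ ($p = \left(-3401 - 15213\right) + 146934 = -18614 + 146934 = 128320$)
$- 2 p = \left(-2\right) 128320 = -256640$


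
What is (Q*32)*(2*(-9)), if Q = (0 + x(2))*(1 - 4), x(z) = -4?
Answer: -6912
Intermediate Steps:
Q = 12 (Q = (0 - 4)*(1 - 4) = -4*(-3) = 12)
(Q*32)*(2*(-9)) = (12*32)*(2*(-9)) = 384*(-18) = -6912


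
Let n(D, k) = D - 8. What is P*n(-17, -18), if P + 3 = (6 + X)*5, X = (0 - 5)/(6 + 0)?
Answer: -3425/6 ≈ -570.83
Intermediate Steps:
n(D, k) = -8 + D
X = -⅚ (X = -5/6 = -5*⅙ = -⅚ ≈ -0.83333)
P = 137/6 (P = -3 + (6 - ⅚)*5 = -3 + (31/6)*5 = -3 + 155/6 = 137/6 ≈ 22.833)
P*n(-17, -18) = 137*(-8 - 17)/6 = (137/6)*(-25) = -3425/6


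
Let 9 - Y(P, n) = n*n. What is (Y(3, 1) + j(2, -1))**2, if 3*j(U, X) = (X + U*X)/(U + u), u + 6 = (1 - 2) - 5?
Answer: 6561/100 ≈ 65.610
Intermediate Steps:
u = -12 (u = -6 + ((1 - 2) - 5) = -6 + (-1 - 5) = -6 - 6 = -12)
j(U, X) = (X + U*X)/(3*(-12 + U)) (j(U, X) = ((X + U*X)/(U - 12))/3 = ((X + U*X)/(-12 + U))/3 = (X + U*X)/(3*(-12 + U)))
Y(P, n) = 9 - n**2 (Y(P, n) = 9 - n*n = 9 - n**2)
(Y(3, 1) + j(2, -1))**2 = ((9 - 1*1**2) + (1/3)*(-1)*(1 + 2)/(-12 + 2))**2 = ((9 - 1*1) + (1/3)*(-1)*3/(-10))**2 = ((9 - 1) + (1/3)*(-1)*(-1/10)*3)**2 = (8 + 1/10)**2 = (81/10)**2 = 6561/100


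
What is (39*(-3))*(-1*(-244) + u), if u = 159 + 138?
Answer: -63297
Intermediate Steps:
u = 297
(39*(-3))*(-1*(-244) + u) = (39*(-3))*(-1*(-244) + 297) = -117*(244 + 297) = -117*541 = -63297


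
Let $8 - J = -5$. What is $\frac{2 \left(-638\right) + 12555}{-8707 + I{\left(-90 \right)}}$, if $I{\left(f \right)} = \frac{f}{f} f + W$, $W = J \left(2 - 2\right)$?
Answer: $- \frac{11279}{8797} \approx -1.2821$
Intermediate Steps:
$J = 13$ ($J = 8 - -5 = 8 + 5 = 13$)
$W = 0$ ($W = 13 \left(2 - 2\right) = 13 \cdot 0 = 0$)
$I{\left(f \right)} = f$ ($I{\left(f \right)} = \frac{f}{f} f + 0 = 1 f + 0 = f + 0 = f$)
$\frac{2 \left(-638\right) + 12555}{-8707 + I{\left(-90 \right)}} = \frac{2 \left(-638\right) + 12555}{-8707 - 90} = \frac{-1276 + 12555}{-8797} = 11279 \left(- \frac{1}{8797}\right) = - \frac{11279}{8797}$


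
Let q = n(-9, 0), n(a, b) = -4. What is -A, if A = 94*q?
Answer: 376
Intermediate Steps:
q = -4
A = -376 (A = 94*(-4) = -376)
-A = -1*(-376) = 376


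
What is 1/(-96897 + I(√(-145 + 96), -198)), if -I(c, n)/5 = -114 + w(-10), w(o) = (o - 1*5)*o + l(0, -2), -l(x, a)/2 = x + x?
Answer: -1/97077 ≈ -1.0301e-5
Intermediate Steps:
l(x, a) = -4*x (l(x, a) = -2*(x + x) = -4*x)
w(o) = o*(-5 + o) (w(o) = (o - 1*5)*o - 4*0 = (o - 5)*o + 0 = (-5 + o)*o + 0 = o*(-5 + o) + 0 = o*(-5 + o))
I(c, n) = -180 (I(c, n) = -5*(-114 - 10*(-5 - 10)) = -5*(-114 - 10*(-15)) = -5*(-114 + 150) = -5*36 = -180)
1/(-96897 + I(√(-145 + 96), -198)) = 1/(-96897 - 180) = 1/(-97077) = -1/97077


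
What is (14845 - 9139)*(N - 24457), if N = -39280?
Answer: -363683322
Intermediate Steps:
(14845 - 9139)*(N - 24457) = (14845 - 9139)*(-39280 - 24457) = 5706*(-63737) = -363683322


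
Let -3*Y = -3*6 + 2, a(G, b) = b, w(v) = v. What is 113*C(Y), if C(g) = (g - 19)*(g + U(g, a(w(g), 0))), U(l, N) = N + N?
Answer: -74128/9 ≈ -8236.4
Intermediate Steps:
U(l, N) = 2*N
Y = 16/3 (Y = -(-3*6 + 2)/3 = -(-18 + 2)/3 = -⅓*(-16) = 16/3 ≈ 5.3333)
C(g) = g*(-19 + g) (C(g) = (g - 19)*(g + 2*0) = (-19 + g)*(g + 0) = (-19 + g)*g = g*(-19 + g))
113*C(Y) = 113*(16*(-19 + 16/3)/3) = 113*((16/3)*(-41/3)) = 113*(-656/9) = -74128/9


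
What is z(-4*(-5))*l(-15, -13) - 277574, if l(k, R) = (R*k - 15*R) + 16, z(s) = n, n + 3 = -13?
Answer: -284070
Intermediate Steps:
n = -16 (n = -3 - 13 = -16)
z(s) = -16
l(k, R) = 16 - 15*R + R*k (l(k, R) = (-15*R + R*k) + 16 = 16 - 15*R + R*k)
z(-4*(-5))*l(-15, -13) - 277574 = -16*(16 - 15*(-13) - 13*(-15)) - 277574 = -16*(16 + 195 + 195) - 277574 = -16*406 - 277574 = -6496 - 277574 = -284070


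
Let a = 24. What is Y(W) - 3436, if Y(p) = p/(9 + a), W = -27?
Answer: -37805/11 ≈ -3436.8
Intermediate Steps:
Y(p) = p/33 (Y(p) = p/(9 + 24) = p/33)
Y(W) - 3436 = (1/33)*(-27) - 3436 = -9/11 - 3436 = -37805/11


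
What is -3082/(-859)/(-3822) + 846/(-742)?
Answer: -99278134/87002097 ≈ -1.1411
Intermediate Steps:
-3082/(-859)/(-3822) + 846/(-742) = -3082*(-1/859)*(-1/3822) + 846*(-1/742) = (3082/859)*(-1/3822) - 423/371 = -1541/1641549 - 423/371 = -99278134/87002097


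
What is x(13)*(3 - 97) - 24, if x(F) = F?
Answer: -1246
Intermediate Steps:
x(13)*(3 - 97) - 24 = 13*(3 - 97) - 24 = 13*(-94) - 24 = -1222 - 24 = -1246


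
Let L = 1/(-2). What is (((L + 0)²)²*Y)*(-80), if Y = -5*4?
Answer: 100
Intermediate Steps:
Y = -20
L = -½ ≈ -0.50000
(((L + 0)²)²*Y)*(-80) = (((-½ + 0)²)²*(-20))*(-80) = (((-½)²)²*(-20))*(-80) = ((¼)²*(-20))*(-80) = ((1/16)*(-20))*(-80) = -5/4*(-80) = 100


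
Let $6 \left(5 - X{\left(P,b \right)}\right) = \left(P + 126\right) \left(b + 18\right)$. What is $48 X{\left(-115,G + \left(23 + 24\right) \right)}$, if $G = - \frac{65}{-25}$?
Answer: $- \frac{28544}{5} \approx -5708.8$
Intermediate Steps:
$G = \frac{13}{5}$ ($G = \left(-65\right) \left(- \frac{1}{25}\right) = \frac{13}{5} \approx 2.6$)
$X{\left(P,b \right)} = 5 - \frac{\left(18 + b\right) \left(126 + P\right)}{6}$ ($X{\left(P,b \right)} = 5 - \frac{\left(P + 126\right) \left(b + 18\right)}{6} = 5 - \frac{\left(126 + P\right) \left(18 + b\right)}{6} = 5 - \frac{\left(18 + b\right) \left(126 + P\right)}{6}$)
$48 X{\left(-115,G + \left(23 + 24\right) \right)} = 48 \left(-373 - 21 \left(\frac{13}{5} + \left(23 + 24\right)\right) - -345 - - \frac{115 \left(\frac{13}{5} + \left(23 + 24\right)\right)}{6}\right) = 48 \left(-373 - 21 \left(\frac{13}{5} + 47\right) + 345 - - \frac{115 \left(\frac{13}{5} + 47\right)}{6}\right) = 48 \left(-373 - \frac{5208}{5} + 345 - \left(- \frac{115}{6}\right) \frac{248}{5}\right) = 48 \left(-373 - \frac{5208}{5} + 345 + \frac{2852}{3}\right) = 48 \left(- \frac{1784}{15}\right) = - \frac{28544}{5}$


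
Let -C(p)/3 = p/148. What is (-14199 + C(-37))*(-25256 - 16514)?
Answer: 1186121805/2 ≈ 5.9306e+8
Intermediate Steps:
C(p) = -3*p/148
(-14199 + C(-37))*(-25256 - 16514) = (-14199 - 3/148*(-37))*(-25256 - 16514) = (-14199 + ¾)*(-41770) = -56793/4*(-41770) = 1186121805/2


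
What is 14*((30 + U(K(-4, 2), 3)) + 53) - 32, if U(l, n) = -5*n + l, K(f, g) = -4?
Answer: 864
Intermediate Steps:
U(l, n) = l - 5*n
14*((30 + U(K(-4, 2), 3)) + 53) - 32 = 14*((30 + (-4 - 5*3)) + 53) - 32 = 14*((30 + (-4 - 15)) + 53) - 32 = 14*((30 - 19) + 53) - 32 = 14*(11 + 53) - 32 = 14*64 - 32 = 896 - 32 = 864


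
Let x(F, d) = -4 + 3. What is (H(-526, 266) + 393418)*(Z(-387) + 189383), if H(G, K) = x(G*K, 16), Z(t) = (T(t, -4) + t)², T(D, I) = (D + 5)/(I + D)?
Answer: 20353206862746216/152881 ≈ 1.3313e+11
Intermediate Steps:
T(D, I) = (5 + D)/(D + I)
Z(t) = (t + (5 + t)/(-4 + t))² (Z(t) = ((5 + t)/(t - 4) + t)² = ((5 + t)/(-4 + t) + t)² = (t + (5 + t)/(-4 + t))²)
x(F, d) = -1
H(G, K) = -1
(H(-526, 266) + 393418)*(Z(-387) + 189383) = (-1 + 393418)*((5 - 387 - 387*(-4 - 387))²/(-4 - 387)² + 189383) = 393417*((5 - 387 - 387*(-391))²/(-391)² + 189383) = 393417*((5 - 387 + 151317)²/152881 + 189383) = 393417*((1/152881)*150935² + 189383) = 393417*((1/152881)*22781374225 + 189383) = 393417*(22781374225/152881 + 189383) = 393417*(51734436648/152881) = 20353206862746216/152881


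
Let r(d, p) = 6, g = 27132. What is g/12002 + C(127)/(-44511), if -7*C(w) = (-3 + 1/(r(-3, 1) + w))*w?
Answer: 33051070580/14628228573 ≈ 2.2594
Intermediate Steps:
C(w) = -w*(-3 + 1/(6 + w))/7 (C(w) = -(-3 + 1/(6 + w))*w/7 = -w*(-3 + 1/(6 + w))/7)
g/12002 + C(127)/(-44511) = 27132/12002 + ((1/7)*127*(17 + 3*127)/(6 + 127))/(-44511) = 27132*(1/12002) + ((1/7)*127*(17 + 381)/133)*(-1/44511) = 798/353 + ((1/7)*127*(1/133)*398)*(-1/44511) = 798/353 + (50546/931)*(-1/44511) = 798/353 - 50546/41439741 = 33051070580/14628228573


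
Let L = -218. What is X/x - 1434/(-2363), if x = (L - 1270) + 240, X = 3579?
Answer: -2222515/983008 ≈ -2.2609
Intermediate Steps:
x = -1248 (x = (-218 - 1270) + 240 = -1488 + 240 = -1248)
X/x - 1434/(-2363) = 3579/(-1248) - 1434/(-2363) = 3579*(-1/1248) - 1434*(-1/2363) = -1193/416 + 1434/2363 = -2222515/983008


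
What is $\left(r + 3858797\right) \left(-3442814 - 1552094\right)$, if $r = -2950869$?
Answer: $-4535016830624$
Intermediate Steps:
$\left(r + 3858797\right) \left(-3442814 - 1552094\right) = \left(-2950869 + 3858797\right) \left(-3442814 - 1552094\right) = 907928 \left(-4994908\right) = -4535016830624$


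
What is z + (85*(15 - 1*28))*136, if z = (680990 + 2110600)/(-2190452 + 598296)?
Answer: -119635997635/796078 ≈ -1.5028e+5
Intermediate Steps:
z = -1395795/796078 (z = 2791590/(-1592156) = 2791590*(-1/1592156) = -1395795/796078 ≈ -1.7533)
z + (85*(15 - 1*28))*136 = -1395795/796078 + (85*(15 - 1*28))*136 = -1395795/796078 + (85*(15 - 28))*136 = -1395795/796078 + (85*(-13))*136 = -1395795/796078 - 1105*136 = -1395795/796078 - 150280 = -119635997635/796078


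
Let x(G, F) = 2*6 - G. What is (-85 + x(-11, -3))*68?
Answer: -4216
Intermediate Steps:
x(G, F) = 12 - G
(-85 + x(-11, -3))*68 = (-85 + (12 - 1*(-11)))*68 = (-85 + (12 + 11))*68 = (-85 + 23)*68 = -62*68 = -4216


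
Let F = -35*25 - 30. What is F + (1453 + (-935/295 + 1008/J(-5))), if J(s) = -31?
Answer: 937023/1829 ≈ 512.31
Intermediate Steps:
F = -905 (F = -875 - 30 = -905)
F + (1453 + (-935/295 + 1008/J(-5))) = -905 + (1453 + (-935/295 + 1008/(-31))) = -905 + (1453 + (-935*1/295 + 1008*(-1/31))) = -905 + (1453 + (-187/59 - 1008/31)) = -905 + (1453 - 65269/1829) = -905 + 2592268/1829 = 937023/1829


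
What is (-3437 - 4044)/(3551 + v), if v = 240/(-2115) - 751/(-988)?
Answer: -1042163148/494772791 ≈ -2.1063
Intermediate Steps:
v = 90083/139308 (v = 240*(-1/2115) - 751*(-1/988) = -16/141 + 751/988 = 90083/139308 ≈ 0.64665)
(-3437 - 4044)/(3551 + v) = (-3437 - 4044)/(3551 + 90083/139308) = -7481/494772791/139308 = -7481*139308/494772791 = -1042163148/494772791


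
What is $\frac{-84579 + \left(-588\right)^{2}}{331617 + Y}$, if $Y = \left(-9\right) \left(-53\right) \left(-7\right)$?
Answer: $\frac{87055}{109426} \approx 0.79556$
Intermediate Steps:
$Y = -3339$ ($Y = 477 \left(-7\right) = -3339$)
$\frac{-84579 + \left(-588\right)^{2}}{331617 + Y} = \frac{-84579 + \left(-588\right)^{2}}{331617 - 3339} = \frac{-84579 + 345744}{328278} = 261165 \cdot \frac{1}{328278} = \frac{87055}{109426}$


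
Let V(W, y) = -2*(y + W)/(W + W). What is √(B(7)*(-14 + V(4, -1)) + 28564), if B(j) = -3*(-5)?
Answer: √113371/2 ≈ 168.35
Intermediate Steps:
V(W, y) = -(W + y)/W (V(W, y) = -2*(W + y)/(2*W) = -2*(W + y)*1/(2*W) = -(W + y)/W)
B(j) = 15
√(B(7)*(-14 + V(4, -1)) + 28564) = √(15*(-14 + (-1*4 - 1*(-1))/4) + 28564) = √(15*(-14 + (-4 + 1)/4) + 28564) = √(15*(-14 + (¼)*(-3)) + 28564) = √(15*(-14 - ¾) + 28564) = √(15*(-59/4) + 28564) = √(-885/4 + 28564) = √(113371/4) = √113371/2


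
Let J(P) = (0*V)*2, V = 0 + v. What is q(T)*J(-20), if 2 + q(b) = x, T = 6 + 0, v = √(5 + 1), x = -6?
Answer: 0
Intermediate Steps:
v = √6 ≈ 2.4495
V = √6 (V = 0 + √6 = √6 ≈ 2.4495)
T = 6
q(b) = -8 (q(b) = -2 - 6 = -8)
J(P) = 0 (J(P) = (0*√6)*2 = 0*2 = 0)
q(T)*J(-20) = -8*0 = 0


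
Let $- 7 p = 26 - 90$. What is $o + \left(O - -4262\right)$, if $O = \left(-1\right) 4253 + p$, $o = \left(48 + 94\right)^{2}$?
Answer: $\frac{141275}{7} \approx 20182.0$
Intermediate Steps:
$o = 20164$ ($o = 142^{2} = 20164$)
$p = \frac{64}{7}$ ($p = - \frac{26 - 90}{7} = \left(- \frac{1}{7}\right) \left(-64\right) = \frac{64}{7} \approx 9.1429$)
$O = - \frac{29707}{7}$ ($O = \left(-1\right) 4253 + \frac{64}{7} = -4253 + \frac{64}{7} = - \frac{29707}{7} \approx -4243.9$)
$o + \left(O - -4262\right) = 20164 - - \frac{127}{7} = 20164 + \left(- \frac{29707}{7} + 4262\right) = 20164 + \frac{127}{7} = \frac{141275}{7}$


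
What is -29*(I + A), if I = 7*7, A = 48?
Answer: -2813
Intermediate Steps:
I = 49
-29*(I + A) = -29*(49 + 48) = -29*97 = -2813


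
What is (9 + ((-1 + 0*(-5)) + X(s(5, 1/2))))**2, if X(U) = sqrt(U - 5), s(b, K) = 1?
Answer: 60 + 32*I ≈ 60.0 + 32.0*I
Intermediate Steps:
X(U) = sqrt(-5 + U)
(9 + ((-1 + 0*(-5)) + X(s(5, 1/2))))**2 = (9 + ((-1 + 0*(-5)) + sqrt(-5 + 1)))**2 = (9 + ((-1 + 0) + sqrt(-4)))**2 = (9 + (-1 + 2*I))**2 = (8 + 2*I)**2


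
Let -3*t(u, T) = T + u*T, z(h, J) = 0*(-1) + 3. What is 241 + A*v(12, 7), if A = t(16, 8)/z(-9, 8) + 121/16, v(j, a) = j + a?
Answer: 14051/144 ≈ 97.576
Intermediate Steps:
z(h, J) = 3 (z(h, J) = 0 + 3 = 3)
t(u, T) = -T/3 - T*u/3 (t(u, T) = -(T + u*T)/3 = -(T + T*u)/3 = -T/3 - T*u/3)
v(j, a) = a + j
A = -1087/144 (A = -1/3*8*(1 + 16)/3 + 121/16 = -1/3*8*17*(1/3) + 121*(1/16) = -136/3*1/3 + 121/16 = -136/9 + 121/16 = -1087/144 ≈ -7.5486)
241 + A*v(12, 7) = 241 - 1087*(7 + 12)/144 = 241 - 1087/144*19 = 241 - 20653/144 = 14051/144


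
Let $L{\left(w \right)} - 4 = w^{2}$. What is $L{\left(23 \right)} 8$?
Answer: $4264$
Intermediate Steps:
$L{\left(w \right)} = 4 + w^{2}$
$L{\left(23 \right)} 8 = \left(4 + 23^{2}\right) 8 = \left(4 + 529\right) 8 = 533 \cdot 8 = 4264$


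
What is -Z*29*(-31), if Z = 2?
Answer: 1798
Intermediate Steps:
-Z*29*(-31) = -2*29*(-31) = -58*(-31) = -1*(-1798) = 1798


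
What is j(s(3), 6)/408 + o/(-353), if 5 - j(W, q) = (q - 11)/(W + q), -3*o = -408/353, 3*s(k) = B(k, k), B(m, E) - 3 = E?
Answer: 1721167/135574592 ≈ 0.012695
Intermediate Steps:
B(m, E) = 3 + E
s(k) = 1 + k/3 (s(k) = (3 + k)/3 = 1 + k/3)
o = 136/353 (o = -(-136)/353 = -1/3*(-408/353) = 136/353 ≈ 0.38527)
j(W, q) = 5 - (-11 + q)/(W + q) (j(W, q) = 5 - (q - 11)/(W + q) = 5 - (-11 + q)/(W + q))
j(s(3), 6)/408 + o/(-353) = ((11 + 4*6 + 5*(1 + (1/3)*3))/((1 + (1/3)*3) + 6))/408 + (136/353)/(-353) = ((11 + 24 + 5*(1 + 1))/((1 + 1) + 6))*(1/408) + (136/353)*(-1/353) = ((11 + 24 + 5*2)/(2 + 6))*(1/408) - 136/124609 = ((11 + 24 + 10)/8)*(1/408) - 136/124609 = ((1/8)*45)*(1/408) - 136/124609 = (45/8)*(1/408) - 136/124609 = 15/1088 - 136/124609 = 1721167/135574592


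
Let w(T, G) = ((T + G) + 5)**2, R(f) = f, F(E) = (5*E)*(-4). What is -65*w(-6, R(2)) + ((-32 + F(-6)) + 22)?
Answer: 45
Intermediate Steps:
F(E) = -20*E
w(T, G) = (5 + G + T)**2 (w(T, G) = ((G + T) + 5)**2 = (5 + G + T)**2)
-65*w(-6, R(2)) + ((-32 + F(-6)) + 22) = -65*(5 + 2 - 6)**2 + ((-32 - 20*(-6)) + 22) = -65*1**2 + ((-32 + 120) + 22) = -65*1 + (88 + 22) = -65 + 110 = 45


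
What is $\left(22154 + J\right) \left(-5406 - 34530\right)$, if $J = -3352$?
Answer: $-750876672$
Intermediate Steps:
$\left(22154 + J\right) \left(-5406 - 34530\right) = \left(22154 - 3352\right) \left(-5406 - 34530\right) = 18802 \left(-39936\right) = -750876672$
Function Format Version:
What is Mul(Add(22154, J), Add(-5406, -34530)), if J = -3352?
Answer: -750876672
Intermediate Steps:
Mul(Add(22154, J), Add(-5406, -34530)) = Mul(Add(22154, -3352), Add(-5406, -34530)) = Mul(18802, -39936) = -750876672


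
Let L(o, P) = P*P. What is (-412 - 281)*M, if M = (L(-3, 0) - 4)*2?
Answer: 5544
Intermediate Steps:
L(o, P) = P²
M = -8 (M = (0² - 4)*2 = (0 - 4)*2 = -4*2 = -8)
(-412 - 281)*M = (-412 - 281)*(-8) = -693*(-8) = 5544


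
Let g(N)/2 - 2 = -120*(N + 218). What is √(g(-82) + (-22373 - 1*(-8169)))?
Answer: 2*I*√11710 ≈ 216.43*I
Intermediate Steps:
g(N) = -52316 - 240*N (g(N) = 4 + 2*(-120*(N + 218)) = 4 + 2*(-120*(218 + N)) = 4 + 2*(-26160 - 120*N) = 4 + (-52320 - 240*N) = -52316 - 240*N)
√(g(-82) + (-22373 - 1*(-8169))) = √((-52316 - 240*(-82)) + (-22373 - 1*(-8169))) = √((-52316 + 19680) + (-22373 + 8169)) = √(-32636 - 14204) = √(-46840) = 2*I*√11710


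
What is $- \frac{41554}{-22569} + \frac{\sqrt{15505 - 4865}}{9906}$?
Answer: $\frac{41554}{22569} + \frac{2 \sqrt{665}}{4953} \approx 1.8516$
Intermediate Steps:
$- \frac{41554}{-22569} + \frac{\sqrt{15505 - 4865}}{9906} = \left(-41554\right) \left(- \frac{1}{22569}\right) + \sqrt{10640} \cdot \frac{1}{9906} = \frac{41554}{22569} + 4 \sqrt{665} \cdot \frac{1}{9906} = \frac{41554}{22569} + \frac{2 \sqrt{665}}{4953}$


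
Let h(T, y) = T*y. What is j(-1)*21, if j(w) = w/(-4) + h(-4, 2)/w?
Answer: 693/4 ≈ 173.25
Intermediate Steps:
j(w) = -8/w - w/4 (j(w) = w/(-4) + (-4*2)/w = w*(-¼) - 8/w = -w/4 - 8/w = -8/w - w/4)
j(-1)*21 = (-8/(-1) - ¼*(-1))*21 = (-8*(-1) + ¼)*21 = (8 + ¼)*21 = (33/4)*21 = 693/4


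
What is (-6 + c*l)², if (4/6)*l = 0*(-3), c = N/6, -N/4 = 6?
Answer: 36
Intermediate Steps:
N = -24 (N = -4*6 = -24)
c = -4 (c = -24/6 = -24*⅙ = -4)
l = 0 (l = 3*(0*(-3))/2 = (3/2)*0 = 0)
(-6 + c*l)² = (-6 - 4*0)² = (-6 + 0)² = (-6)² = 36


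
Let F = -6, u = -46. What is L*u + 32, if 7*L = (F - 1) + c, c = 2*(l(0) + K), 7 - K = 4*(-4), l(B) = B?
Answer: -1570/7 ≈ -224.29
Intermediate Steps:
K = 23 (K = 7 - 4*(-4) = 7 - 1*(-16) = 7 + 16 = 23)
c = 46 (c = 2*(0 + 23) = 2*23 = 46)
L = 39/7 (L = ((-6 - 1) + 46)/7 = (-7 + 46)/7 = (1/7)*39 = 39/7 ≈ 5.5714)
L*u + 32 = (39/7)*(-46) + 32 = -1794/7 + 32 = -1570/7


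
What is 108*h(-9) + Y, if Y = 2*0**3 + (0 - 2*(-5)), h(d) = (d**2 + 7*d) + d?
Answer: 982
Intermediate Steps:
h(d) = d**2 + 8*d
Y = 10 (Y = 2*0 + (0 + 10) = 0 + 10 = 10)
108*h(-9) + Y = 108*(-9*(8 - 9)) + 10 = 108*(-9*(-1)) + 10 = 108*9 + 10 = 972 + 10 = 982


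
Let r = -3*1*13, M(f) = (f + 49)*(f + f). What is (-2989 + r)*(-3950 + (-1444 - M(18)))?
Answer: 23636568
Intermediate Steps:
M(f) = 2*f*(49 + f) (M(f) = (49 + f)*(2*f) = 2*f*(49 + f))
r = -39 (r = -3*13 = -39)
(-2989 + r)*(-3950 + (-1444 - M(18))) = (-2989 - 39)*(-3950 + (-1444 - 2*18*(49 + 18))) = -3028*(-3950 + (-1444 - 2*18*67)) = -3028*(-3950 + (-1444 - 1*2412)) = -3028*(-3950 + (-1444 - 2412)) = -3028*(-3950 - 3856) = -3028*(-7806) = 23636568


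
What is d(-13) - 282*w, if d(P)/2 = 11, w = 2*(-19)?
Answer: 10738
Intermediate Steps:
w = -38
d(P) = 22 (d(P) = 2*11 = 22)
d(-13) - 282*w = 22 - 282*(-38) = 22 + 10716 = 10738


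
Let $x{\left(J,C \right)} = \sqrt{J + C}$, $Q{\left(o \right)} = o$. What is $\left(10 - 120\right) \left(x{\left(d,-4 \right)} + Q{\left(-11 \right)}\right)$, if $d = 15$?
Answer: $1210 - 110 \sqrt{11} \approx 845.17$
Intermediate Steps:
$x{\left(J,C \right)} = \sqrt{C + J}$
$\left(10 - 120\right) \left(x{\left(d,-4 \right)} + Q{\left(-11 \right)}\right) = \left(10 - 120\right) \left(\sqrt{-4 + 15} - 11\right) = - 110 \left(\sqrt{11} - 11\right) = - 110 \left(-11 + \sqrt{11}\right) = 1210 - 110 \sqrt{11}$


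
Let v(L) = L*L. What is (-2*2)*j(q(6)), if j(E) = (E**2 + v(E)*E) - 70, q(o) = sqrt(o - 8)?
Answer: 288 + 8*I*sqrt(2) ≈ 288.0 + 11.314*I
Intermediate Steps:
q(o) = sqrt(-8 + o)
v(L) = L**2
j(E) = -70 + E**2 + E**3 (j(E) = (E**2 + E**2*E) - 70 = (E**2 + E**3) - 70 = -70 + E**2 + E**3)
(-2*2)*j(q(6)) = (-2*2)*(-70 + (sqrt(-8 + 6))**2 + (sqrt(-8 + 6))**3) = -4*(-70 + (sqrt(-2))**2 + (sqrt(-2))**3) = -4*(-70 + (I*sqrt(2))**2 + (I*sqrt(2))**3) = -4*(-70 - 2 - 2*I*sqrt(2)) = -4*(-72 - 2*I*sqrt(2)) = 288 + 8*I*sqrt(2)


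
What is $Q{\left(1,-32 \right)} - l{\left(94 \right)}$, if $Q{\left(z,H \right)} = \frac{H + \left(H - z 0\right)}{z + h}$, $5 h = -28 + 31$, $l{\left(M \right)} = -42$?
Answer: $2$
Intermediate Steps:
$h = \frac{3}{5}$ ($h = \frac{-28 + 31}{5} = \frac{1}{5} \cdot 3 = \frac{3}{5} \approx 0.6$)
$Q{\left(z,H \right)} = \frac{2 H}{\frac{3}{5} + z}$ ($Q{\left(z,H \right)} = \frac{H + \left(H - z 0\right)}{z + \frac{3}{5}} = \frac{H + \left(H - 0\right)}{\frac{3}{5} + z} = \frac{H + \left(H + 0\right)}{\frac{3}{5} + z} = \frac{H + H}{\frac{3}{5} + z} = \frac{2 H}{\frac{3}{5} + z}$)
$Q{\left(1,-32 \right)} - l{\left(94 \right)} = 10 \left(-32\right) \frac{1}{3 + 5 \cdot 1} - -42 = 10 \left(-32\right) \frac{1}{3 + 5} + 42 = 10 \left(-32\right) \frac{1}{8} + 42 = -40 + 42 = 2$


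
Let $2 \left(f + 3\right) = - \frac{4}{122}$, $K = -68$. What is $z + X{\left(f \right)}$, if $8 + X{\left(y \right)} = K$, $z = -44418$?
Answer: $-44494$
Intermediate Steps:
$f = - \frac{184}{61}$ ($f = -3 + \frac{\left(-4\right) \frac{1}{122}}{2} = -3 + \frac{1}{2} \left(- \frac{2}{61}\right) = -3 - \frac{1}{61} = - \frac{184}{61} \approx -3.0164$)
$X{\left(y \right)} = -76$ ($X{\left(y \right)} = -8 - 68 = -76$)
$z + X{\left(f \right)} = -44418 - 76 = -44494$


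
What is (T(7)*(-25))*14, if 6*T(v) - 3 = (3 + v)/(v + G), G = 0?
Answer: -775/3 ≈ -258.33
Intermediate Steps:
T(v) = ½ + (3 + v)/(6*v) (T(v) = ½ + ((3 + v)/(v + 0))/6 = ½ + ((3 + v)/v)/6 = ½ + (3 + v)/(6*v))
(T(7)*(-25))*14 = (((⅙)*(3 + 4*7)/7)*(-25))*14 = (((⅙)*(⅐)*(3 + 28))*(-25))*14 = (((⅙)*(⅐)*31)*(-25))*14 = ((31/42)*(-25))*14 = -775/42*14 = -775/3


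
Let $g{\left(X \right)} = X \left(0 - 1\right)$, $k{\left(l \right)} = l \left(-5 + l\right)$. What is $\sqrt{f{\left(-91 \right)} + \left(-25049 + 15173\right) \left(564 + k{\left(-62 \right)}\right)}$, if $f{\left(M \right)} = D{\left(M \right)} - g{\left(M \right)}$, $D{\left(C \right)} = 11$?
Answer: $2 i \sqrt{11648762} \approx 6826.1 i$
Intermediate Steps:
$g{\left(X \right)} = - X$ ($g{\left(X \right)} = X \left(-1\right) = - X$)
$f{\left(M \right)} = 11 + M$ ($f{\left(M \right)} = 11 - - M = 11 + M$)
$\sqrt{f{\left(-91 \right)} + \left(-25049 + 15173\right) \left(564 + k{\left(-62 \right)}\right)} = \sqrt{\left(11 - 91\right) + \left(-25049 + 15173\right) \left(564 - 62 \left(-5 - 62\right)\right)} = \sqrt{-80 - 9876 \left(564 - -4154\right)} = \sqrt{-80 - 9876 \left(564 + 4154\right)} = \sqrt{-80 - 46594968} = \sqrt{-46595048} = 2 i \sqrt{11648762}$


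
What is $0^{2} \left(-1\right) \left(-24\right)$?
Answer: $0$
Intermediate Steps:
$0^{2} \left(-1\right) \left(-24\right) = 0 \left(-1\right) \left(-24\right) = 0 \left(-24\right) = 0$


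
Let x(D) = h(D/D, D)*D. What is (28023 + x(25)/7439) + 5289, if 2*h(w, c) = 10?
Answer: 247808093/7439 ≈ 33312.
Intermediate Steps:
h(w, c) = 5 (h(w, c) = (½)*10 = 5)
x(D) = 5*D
(28023 + x(25)/7439) + 5289 = (28023 + (5*25)/7439) + 5289 = (28023 + 125*(1/7439)) + 5289 = (28023 + 125/7439) + 5289 = 208463222/7439 + 5289 = 247808093/7439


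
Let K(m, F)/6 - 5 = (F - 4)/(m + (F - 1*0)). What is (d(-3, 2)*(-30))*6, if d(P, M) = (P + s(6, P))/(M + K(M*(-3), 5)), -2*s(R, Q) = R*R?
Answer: 1890/13 ≈ 145.38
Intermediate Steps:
s(R, Q) = -R²/2 (s(R, Q) = -R*R/2 = -R²/2)
K(m, F) = 30 + 6*(-4 + F)/(F + m) (K(m, F) = 30 + 6*((F - 4)/(m + (F - 1*0))) = 30 + 6*((-4 + F)/(m + (F + 0))) = 30 + 6*((-4 + F)/(m + F)) = 30 + 6*((-4 + F)/(F + m)) = 30 + 6*(-4 + F)/(F + m))
d(P, M) = (-18 + P)/(M + 6*(26 - 15*M)/(5 - 3*M)) (d(P, M) = (P - ½*6²)/(M + 6*(-4 + 5*(M*(-3)) + 6*5)/(5 + M*(-3))) = (P - ½*36)/(M + 6*(-4 + 5*(-3*M) + 30)/(5 - 3*M)) = (P - 18)/(M + 6*(-4 - 15*M + 30)/(5 - 3*M)) = (-18 + P)/(M + 6*(26 - 15*M)/(5 - 3*M)))
(d(-3, 2)*(-30))*6 = (((-18 - 3)*(-5 + 3*2)/(-156 + 90*2 + 2*(-5 + 3*2)))*(-30))*6 = ((-21*(-5 + 6)/(-156 + 180 + 2*(-5 + 6)))*(-30))*6 = ((-21*1/(-156 + 180 + 2*1))*(-30))*6 = ((-21*1/(-156 + 180 + 2))*(-30))*6 = ((-21*1/26)*(-30))*6 = (((1/26)*(-21)*1)*(-30))*6 = -21/26*(-30)*6 = (315/13)*6 = 1890/13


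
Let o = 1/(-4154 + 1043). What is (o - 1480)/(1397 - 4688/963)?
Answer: -1477974201/1390226051 ≈ -1.0631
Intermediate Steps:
o = -1/3111 (o = 1/(-3111) = -1/3111 ≈ -0.00032144)
(o - 1480)/(1397 - 4688/963) = (-1/3111 - 1480)/(1397 - 4688/963) = -4604281/(3111*(1397 - 4688*1/963)) = -4604281/(3111*(1397 - 4688/963)) = -4604281/(3111*1340623/963) = -4604281/3111*963/1340623 = -1477974201/1390226051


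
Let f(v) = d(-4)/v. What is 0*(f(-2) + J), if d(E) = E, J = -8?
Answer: 0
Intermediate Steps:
f(v) = -4/v
0*(f(-2) + J) = 0*(-4/(-2) - 8) = 0*(-4*(-1/2) - 8) = 0*(2 - 8) = 0*(-6) = 0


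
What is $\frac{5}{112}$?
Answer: $\frac{5}{112} \approx 0.044643$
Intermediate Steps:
$\frac{5}{112}$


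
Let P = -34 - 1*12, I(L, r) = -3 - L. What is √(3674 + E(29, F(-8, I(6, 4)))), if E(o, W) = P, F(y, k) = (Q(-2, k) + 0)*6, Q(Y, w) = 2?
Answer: 2*√907 ≈ 60.233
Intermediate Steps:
F(y, k) = 12 (F(y, k) = (2 + 0)*6 = 2*6 = 12)
P = -46 (P = -34 - 12 = -46)
E(o, W) = -46
√(3674 + E(29, F(-8, I(6, 4)))) = √(3674 - 46) = √3628 = 2*√907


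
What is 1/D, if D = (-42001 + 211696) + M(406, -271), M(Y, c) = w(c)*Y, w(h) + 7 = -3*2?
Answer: 1/164417 ≈ 6.0821e-6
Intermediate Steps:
w(h) = -13 (w(h) = -7 - 3*2 = -7 - 6 = -13)
M(Y, c) = -13*Y
D = 164417 (D = (-42001 + 211696) - 13*406 = 169695 - 5278 = 164417)
1/D = 1/164417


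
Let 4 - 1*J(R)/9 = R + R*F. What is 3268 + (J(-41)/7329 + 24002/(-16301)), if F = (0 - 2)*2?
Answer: 18582604083/5689049 ≈ 3266.4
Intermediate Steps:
F = -4 (F = -2*2 = -4)
J(R) = 36 + 27*R (J(R) = 36 - 9*(R + R*(-4)) = 36 - 9*(R - 4*R) = 36 - (-27)*R = 36 + 27*R)
3268 + (J(-41)/7329 + 24002/(-16301)) = 3268 + ((36 + 27*(-41))/7329 + 24002/(-16301)) = 3268 + ((36 - 1107)*(1/7329) + 24002*(-1/16301)) = 3268 + (-1071*1/7329 - 24002/16301) = 3268 + (-51/349 - 24002/16301) = 3268 - 9208049/5689049 = 18582604083/5689049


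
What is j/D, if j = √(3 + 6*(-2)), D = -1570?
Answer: -3*I/1570 ≈ -0.0019108*I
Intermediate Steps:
j = 3*I (j = √(3 - 12) = √(-9) = 3*I ≈ 3.0*I)
j/D = (3*I)/(-1570) = (3*I)*(-1/1570) = -3*I/1570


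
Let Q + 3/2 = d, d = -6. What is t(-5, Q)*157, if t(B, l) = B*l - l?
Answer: 7065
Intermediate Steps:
Q = -15/2 (Q = -3/2 - 6 = -15/2 ≈ -7.5000)
t(B, l) = -l + B*l
t(-5, Q)*157 = -15*(-1 - 5)/2*157 = -15/2*(-6)*157 = 45*157 = 7065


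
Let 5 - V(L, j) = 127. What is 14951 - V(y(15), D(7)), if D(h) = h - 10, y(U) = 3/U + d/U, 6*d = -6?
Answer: 15073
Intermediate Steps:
d = -1 (d = (1/6)*(-6) = -1)
y(U) = 2/U (y(U) = 3/U - 1/U = 2/U)
D(h) = -10 + h
V(L, j) = -122 (V(L, j) = 5 - 1*127 = 5 - 127 = -122)
14951 - V(y(15), D(7)) = 14951 - 1*(-122) = 14951 + 122 = 15073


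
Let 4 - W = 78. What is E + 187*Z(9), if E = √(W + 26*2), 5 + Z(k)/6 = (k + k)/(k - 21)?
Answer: -7293 + I*√22 ≈ -7293.0 + 4.6904*I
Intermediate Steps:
W = -74 (W = 4 - 1*78 = 4 - 78 = -74)
Z(k) = -30 + 12*k/(-21 + k) (Z(k) = -30 + 6*((k + k)/(k - 21)) = -30 + 6*((2*k)/(-21 + k)) = -30 + 6*(2*k/(-21 + k)) = -30 + 12*k/(-21 + k))
E = I*√22 (E = √(-74 + 26*2) = √(-74 + 52) = √(-22) = I*√22 ≈ 4.6904*I)
E + 187*Z(9) = I*√22 + 187*(18*(35 - 1*9)/(-21 + 9)) = I*√22 + 187*(18*(35 - 9)/(-12)) = I*√22 + 187*(18*(-1/12)*26) = I*√22 + 187*(-39) = I*√22 - 7293 = -7293 + I*√22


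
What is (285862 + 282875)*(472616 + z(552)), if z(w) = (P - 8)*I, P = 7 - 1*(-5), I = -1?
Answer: 268791931044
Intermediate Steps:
P = 12 (P = 7 + 5 = 12)
z(w) = -4 (z(w) = (12 - 8)*(-1) = 4*(-1) = -4)
(285862 + 282875)*(472616 + z(552)) = (285862 + 282875)*(472616 - 4) = 568737*472612 = 268791931044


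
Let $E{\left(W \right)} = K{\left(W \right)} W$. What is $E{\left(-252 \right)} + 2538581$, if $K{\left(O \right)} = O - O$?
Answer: $2538581$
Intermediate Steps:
$K{\left(O \right)} = 0$
$E{\left(W \right)} = 0$ ($E{\left(W \right)} = 0 W = 0$)
$E{\left(-252 \right)} + 2538581 = 0 + 2538581 = 2538581$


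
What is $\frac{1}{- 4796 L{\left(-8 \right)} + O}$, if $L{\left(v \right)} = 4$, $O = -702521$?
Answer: $- \frac{1}{721705} \approx -1.3856 \cdot 10^{-6}$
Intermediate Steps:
$\frac{1}{- 4796 L{\left(-8 \right)} + O} = \frac{1}{\left(-4796\right) 4 - 702521} = \frac{1}{-19184 - 702521} = \frac{1}{-721705} = - \frac{1}{721705}$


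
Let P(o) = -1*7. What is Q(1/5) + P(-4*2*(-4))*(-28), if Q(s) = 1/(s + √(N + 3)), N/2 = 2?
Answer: 34099/174 + 25*√7/174 ≈ 196.35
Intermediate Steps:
P(o) = -7
N = 4 (N = 2*2 = 4)
Q(s) = 1/(s + √7) (Q(s) = 1/(s + √(4 + 3)) = 1/(s + √7))
Q(1/5) + P(-4*2*(-4))*(-28) = 1/(1/5 + √7) - 7*(-28) = 1/(⅕ + √7) + 196 = 196 + 1/(⅕ + √7)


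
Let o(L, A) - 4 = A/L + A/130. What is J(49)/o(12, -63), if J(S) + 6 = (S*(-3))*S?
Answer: 1874340/451 ≈ 4156.0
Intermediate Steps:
J(S) = -6 - 3*S**2 (J(S) = -6 + (S*(-3))*S = -6 + (-3*S)*S = -6 - 3*S**2)
o(L, A) = 4 + A/130 + A/L (o(L, A) = 4 + (A/L + A/130) = 4 + (A/130 + A/L) = 4 + A/130 + A/L)
J(49)/o(12, -63) = (-6 - 3*49**2)/(4 + (1/130)*(-63) - 63/12) = (-6 - 3*2401)/(4 - 63/130 - 63*1/12) = (-6 - 7203)/(4 - 63/130 - 21/4) = -7209/(-451/260) = -7209*(-260/451) = 1874340/451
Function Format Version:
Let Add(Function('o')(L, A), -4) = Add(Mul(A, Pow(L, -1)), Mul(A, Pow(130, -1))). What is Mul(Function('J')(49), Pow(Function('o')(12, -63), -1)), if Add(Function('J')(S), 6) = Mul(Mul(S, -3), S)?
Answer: Rational(1874340, 451) ≈ 4156.0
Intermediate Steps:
Function('J')(S) = Add(-6, Mul(-3, Pow(S, 2))) (Function('J')(S) = Add(-6, Mul(Mul(S, -3), S)) = Add(-6, Mul(Mul(-3, S), S)) = Add(-6, Mul(-3, Pow(S, 2))))
Function('o')(L, A) = Add(4, Mul(Rational(1, 130), A), Mul(A, Pow(L, -1))) (Function('o')(L, A) = Add(4, Add(Mul(A, Pow(L, -1)), Mul(A, Pow(130, -1)))) = Add(4, Add(Mul(A, Pow(L, -1)), Mul(A, Rational(1, 130)))) = Add(4, Add(Mul(A, Pow(L, -1)), Mul(Rational(1, 130), A))) = Add(4, Add(Mul(Rational(1, 130), A), Mul(A, Pow(L, -1)))) = Add(4, Mul(Rational(1, 130), A), Mul(A, Pow(L, -1))))
Mul(Function('J')(49), Pow(Function('o')(12, -63), -1)) = Mul(Add(-6, Mul(-3, Pow(49, 2))), Pow(Add(4, Mul(Rational(1, 130), -63), Mul(-63, Pow(12, -1))), -1)) = Mul(Add(-6, Mul(-3, 2401)), Pow(Add(4, Rational(-63, 130), Mul(-63, Rational(1, 12))), -1)) = Mul(Add(-6, -7203), Pow(Add(4, Rational(-63, 130), Rational(-21, 4)), -1)) = Mul(-7209, Pow(Rational(-451, 260), -1)) = Mul(-7209, Rational(-260, 451)) = Rational(1874340, 451)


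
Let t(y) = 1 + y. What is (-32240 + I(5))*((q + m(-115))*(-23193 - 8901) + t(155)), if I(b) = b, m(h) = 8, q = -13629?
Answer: -14091611804550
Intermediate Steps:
(-32240 + I(5))*((q + m(-115))*(-23193 - 8901) + t(155)) = (-32240 + 5)*((-13629 + 8)*(-23193 - 8901) + (1 + 155)) = -32235*(-13621*(-32094) + 156) = -32235*(437152374 + 156) = -32235*437152530 = -14091611804550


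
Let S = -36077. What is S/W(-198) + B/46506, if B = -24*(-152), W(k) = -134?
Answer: 279714299/1038634 ≈ 269.31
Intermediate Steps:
B = 3648
S/W(-198) + B/46506 = -36077/(-134) + 3648/46506 = -36077*(-1/134) + 3648*(1/46506) = 36077/134 + 608/7751 = 279714299/1038634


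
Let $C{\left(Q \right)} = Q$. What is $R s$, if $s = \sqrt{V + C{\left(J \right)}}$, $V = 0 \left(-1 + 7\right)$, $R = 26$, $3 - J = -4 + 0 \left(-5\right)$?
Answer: $26 \sqrt{7} \approx 68.79$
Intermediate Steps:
$J = 7$ ($J = 3 - \left(-4 + 0 \left(-5\right)\right) = 3 - \left(-4 + 0\right) = 3 - -4 = 3 + 4 = 7$)
$V = 0$ ($V = 0 \cdot 6 = 0$)
$s = \sqrt{7}$ ($s = \sqrt{0 + 7} = \sqrt{7} \approx 2.6458$)
$R s = 26 \sqrt{7}$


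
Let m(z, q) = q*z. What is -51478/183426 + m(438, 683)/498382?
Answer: 7304228252/22854054183 ≈ 0.31960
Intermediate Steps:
-51478/183426 + m(438, 683)/498382 = -51478/183426 + (683*438)/498382 = -51478*1/183426 + 299154*(1/498382) = -25739/91713 + 149577/249191 = 7304228252/22854054183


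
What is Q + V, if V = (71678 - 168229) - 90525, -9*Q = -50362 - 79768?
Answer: -1553554/9 ≈ -1.7262e+5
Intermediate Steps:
Q = 130130/9 (Q = -(-50362 - 79768)/9 = -⅑*(-130130) = 130130/9 ≈ 14459.)
V = -187076 (V = -96551 - 90525 = -187076)
Q + V = 130130/9 - 187076 = -1553554/9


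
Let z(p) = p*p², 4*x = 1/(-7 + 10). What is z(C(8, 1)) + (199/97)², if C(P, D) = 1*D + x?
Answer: 89102101/16258752 ≈ 5.4803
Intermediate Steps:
x = 1/12 (x = 1/(4*(-7 + 10)) = (¼)/3 = (¼)*(⅓) = 1/12 ≈ 0.083333)
C(P, D) = 1/12 + D (C(P, D) = 1*D + 1/12 = D + 1/12 = 1/12 + D)
z(p) = p³
z(C(8, 1)) + (199/97)² = (1/12 + 1)³ + (199/97)² = (13/12)³ + (199*(1/97))² = 2197/1728 + (199/97)² = 2197/1728 + 39601/9409 = 89102101/16258752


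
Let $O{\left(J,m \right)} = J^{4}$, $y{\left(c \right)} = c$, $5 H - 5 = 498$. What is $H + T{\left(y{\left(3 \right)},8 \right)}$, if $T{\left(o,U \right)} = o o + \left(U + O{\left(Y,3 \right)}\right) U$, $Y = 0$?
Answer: $\frac{868}{5} \approx 173.6$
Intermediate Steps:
$H = \frac{503}{5}$ ($H = 1 + \frac{1}{5} \cdot 498 = 1 + \frac{498}{5} = \frac{503}{5} \approx 100.6$)
$T{\left(o,U \right)} = U^{2} + o^{2}$ ($T{\left(o,U \right)} = o o + \left(U + 0^{4}\right) U = o^{2} + \left(U + 0\right) U = o^{2} + U U = o^{2} + U^{2} = U^{2} + o^{2}$)
$H + T{\left(y{\left(3 \right)},8 \right)} = \frac{503}{5} + \left(8^{2} + 3^{2}\right) = \frac{503}{5} + \left(64 + 9\right) = \frac{503}{5} + 73 = \frac{868}{5}$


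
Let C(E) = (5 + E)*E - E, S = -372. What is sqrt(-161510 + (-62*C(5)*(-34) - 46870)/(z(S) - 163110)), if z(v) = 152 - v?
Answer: 5*I*sqrt(42693966390301)/81293 ≈ 401.88*I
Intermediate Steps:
C(E) = -E + E*(5 + E) (C(E) = E*(5 + E) - E = -E + E*(5 + E))
sqrt(-161510 + (-62*C(5)*(-34) - 46870)/(z(S) - 163110)) = sqrt(-161510 + (-310*(4 + 5)*(-34) - 46870)/((152 - 1*(-372)) - 163110)) = sqrt(-161510 + (-310*9*(-34) - 46870)/((152 + 372) - 163110)) = sqrt(-161510 + (-62*45*(-34) - 46870)/(524 - 163110)) = sqrt(-161510 + (-2790*(-34) - 46870)/(-162586)) = sqrt(-161510 + (94860 - 46870)*(-1/162586)) = sqrt(-161510 + 47990*(-1/162586)) = sqrt(-161510 - 23995/81293) = sqrt(-13129656425/81293) = 5*I*sqrt(42693966390301)/81293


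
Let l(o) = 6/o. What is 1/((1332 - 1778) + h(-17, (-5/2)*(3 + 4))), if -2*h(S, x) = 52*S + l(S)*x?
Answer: -34/241 ≈ -0.14108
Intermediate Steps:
h(S, x) = -26*S - 3*x/S (h(S, x) = -(52*S + (6/S)*x)/2 = -(52*S + 6*x/S)/2 = -26*S - 3*x/S)
1/((1332 - 1778) + h(-17, (-5/2)*(3 + 4))) = 1/((1332 - 1778) + (-26*(-17) - 3*(-5/2)*(3 + 4)/(-17))) = 1/(-446 + (442 - 3*-5*½*7*(-1/17))) = 1/(-446 + (442 - 3*(-5/2*7)*(-1/17))) = 1/(-446 + (442 - 3*(-35/2)*(-1/17))) = 1/(-446 + (442 - 105/34)) = 1/(-446 + 14923/34) = 1/(-241/34) = -34/241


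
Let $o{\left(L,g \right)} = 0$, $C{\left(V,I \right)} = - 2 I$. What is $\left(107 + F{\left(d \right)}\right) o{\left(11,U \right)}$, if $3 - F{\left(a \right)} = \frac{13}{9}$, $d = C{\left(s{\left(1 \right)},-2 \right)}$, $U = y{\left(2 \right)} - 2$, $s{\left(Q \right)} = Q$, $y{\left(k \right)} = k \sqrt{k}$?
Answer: $0$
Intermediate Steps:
$y{\left(k \right)} = k^{\frac{3}{2}}$
$U = -2 + 2 \sqrt{2}$ ($U = 2^{\frac{3}{2}} - 2 = 2 \sqrt{2} - 2 = -2 + 2 \sqrt{2} \approx 0.82843$)
$d = 4$ ($d = \left(-2\right) \left(-2\right) = 4$)
$F{\left(a \right)} = \frac{14}{9}$ ($F{\left(a \right)} = 3 - \frac{13}{9} = \frac{14}{9}$)
$\left(107 + F{\left(d \right)}\right) o{\left(11,U \right)} = \left(107 + \frac{14}{9}\right) 0 = \frac{977}{9} \cdot 0 = 0$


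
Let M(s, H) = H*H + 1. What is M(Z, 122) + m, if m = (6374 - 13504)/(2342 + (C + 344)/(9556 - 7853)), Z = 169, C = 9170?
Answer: 5949719451/399794 ≈ 14882.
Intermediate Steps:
M(s, H) = 1 + H² (M(s, H) = H² + 1 = 1 + H²)
m = -1214239/399794 (m = (6374 - 13504)/(2342 + (9170 + 344)/(9556 - 7853)) = -7130/(2342 + 9514/1703) = -7130/3997940/1703 = -7130*1703/3997940 = -1214239/399794 ≈ -3.0372)
M(Z, 122) + m = (1 + 122²) - 1214239/399794 = (1 + 14884) - 1214239/399794 = 14885 - 1214239/399794 = 5949719451/399794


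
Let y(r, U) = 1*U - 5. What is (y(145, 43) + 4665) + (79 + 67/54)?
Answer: 258295/54 ≈ 4783.2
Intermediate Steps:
y(r, U) = -5 + U (y(r, U) = U - 5 = -5 + U)
(y(145, 43) + 4665) + (79 + 67/54) = ((-5 + 43) + 4665) + (79 + 67/54) = (38 + 4665) + (79 + (1/54)*67) = 4703 + (79 + 67/54) = 4703 + 4333/54 = 258295/54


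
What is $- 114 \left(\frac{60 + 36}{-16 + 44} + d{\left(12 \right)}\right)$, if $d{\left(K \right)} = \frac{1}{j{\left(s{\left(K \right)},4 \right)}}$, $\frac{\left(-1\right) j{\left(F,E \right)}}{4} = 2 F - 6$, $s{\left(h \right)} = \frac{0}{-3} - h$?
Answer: $- \frac{54853}{140} \approx -391.81$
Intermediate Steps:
$s{\left(h \right)} = - h$ ($s{\left(h \right)} = 0 \left(- \frac{1}{3}\right) - h = 0 - h = - h$)
$j{\left(F,E \right)} = 24 - 8 F$ ($j{\left(F,E \right)} = - 4 \left(2 F - 6\right) = - 4 \left(-6 + 2 F\right) = 24 - 8 F$)
$d{\left(K \right)} = \frac{1}{24 + 8 K}$ ($d{\left(K \right)} = \frac{1}{24 - 8 \left(- K\right)} = \frac{1}{24 + 8 K}$)
$- 114 \left(\frac{60 + 36}{-16 + 44} + d{\left(12 \right)}\right) = - 114 \left(\frac{60 + 36}{-16 + 44} + \frac{1}{8 \left(3 + 12\right)}\right) = - 114 \left(\frac{96}{28} + \frac{1}{8 \cdot 15}\right) = - 114 \left(96 \cdot \frac{1}{28} + \frac{1}{8} \cdot \frac{1}{15}\right) = - 114 \left(\frac{24}{7} + \frac{1}{120}\right) = \left(-114\right) \frac{2887}{840} = - \frac{54853}{140}$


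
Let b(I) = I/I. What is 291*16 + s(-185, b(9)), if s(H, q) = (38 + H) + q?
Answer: 4510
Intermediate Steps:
b(I) = 1
s(H, q) = 38 + H + q
291*16 + s(-185, b(9)) = 291*16 + (38 - 185 + 1) = 4656 - 146 = 4510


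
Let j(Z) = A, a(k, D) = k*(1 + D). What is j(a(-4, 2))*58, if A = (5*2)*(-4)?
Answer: -2320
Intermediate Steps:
A = -40 (A = 10*(-4) = -40)
j(Z) = -40
j(a(-4, 2))*58 = -40*58 = -2320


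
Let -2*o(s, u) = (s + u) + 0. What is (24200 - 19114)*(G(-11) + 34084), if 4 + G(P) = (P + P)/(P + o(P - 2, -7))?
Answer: 173442772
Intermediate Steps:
o(s, u) = -s/2 - u/2 (o(s, u) = -((s + u) + 0)/2 = -(s + u)/2 = -s/2 - u/2)
G(P) = -4 + 2*P/(9/2 + P/2) (G(P) = -4 + (P + P)/(P + (-(P - 2)/2 - ½*(-7))) = -4 + (2*P)/(P + (-(-2 + P)/2 + 7/2)) = -4 + (2*P)/(P + ((1 - P/2) + 7/2)) = -4 + (2*P)/(P + (9/2 - P/2)) = -4 + (2*P)/(9/2 + P/2) = -4 + 2*P/(9/2 + P/2))
(24200 - 19114)*(G(-11) + 34084) = (24200 - 19114)*(-36/(9 - 11) + 34084) = 5086*(-36/(-2) + 34084) = 5086*(-36*(-½) + 34084) = 5086*(18 + 34084) = 5086*34102 = 173442772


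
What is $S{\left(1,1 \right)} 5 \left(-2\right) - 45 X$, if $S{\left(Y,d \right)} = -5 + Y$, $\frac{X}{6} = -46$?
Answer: $12460$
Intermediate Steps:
$X = -276$ ($X = 6 \left(-46\right) = -276$)
$S{\left(1,1 \right)} 5 \left(-2\right) - 45 X = \left(-5 + 1\right) 5 \left(-2\right) - -12420 = \left(-4\right) \left(-10\right) + 12420 = 40 + 12420 = 12460$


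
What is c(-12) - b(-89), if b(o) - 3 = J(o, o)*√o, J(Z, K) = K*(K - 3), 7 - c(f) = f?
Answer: 16 - 8188*I*√89 ≈ 16.0 - 77246.0*I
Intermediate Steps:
c(f) = 7 - f
J(Z, K) = K*(-3 + K)
b(o) = 3 + o^(3/2)*(-3 + o) (b(o) = 3 + (o*(-3 + o))*√o = 3 + o^(3/2)*(-3 + o))
c(-12) - b(-89) = (7 - 1*(-12)) - (3 + (-89)^(3/2)*(-3 - 89)) = (7 + 12) - (3 - 89*I*√89*(-92)) = 19 - (3 + 8188*I*√89) = 19 + (-3 - 8188*I*√89) = 16 - 8188*I*√89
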